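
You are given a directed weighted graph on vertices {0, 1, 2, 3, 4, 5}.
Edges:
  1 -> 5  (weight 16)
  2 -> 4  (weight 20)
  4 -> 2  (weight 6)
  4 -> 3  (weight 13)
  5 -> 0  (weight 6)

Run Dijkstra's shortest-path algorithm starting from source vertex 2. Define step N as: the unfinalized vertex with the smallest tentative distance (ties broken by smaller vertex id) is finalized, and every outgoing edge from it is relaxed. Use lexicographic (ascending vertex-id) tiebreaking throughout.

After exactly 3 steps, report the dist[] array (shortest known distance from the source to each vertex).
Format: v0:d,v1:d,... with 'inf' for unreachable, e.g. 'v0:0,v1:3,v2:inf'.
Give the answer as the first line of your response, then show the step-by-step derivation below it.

v0:inf,v1:inf,v2:0,v3:33,v4:20,v5:inf

step 1: dist = v0:inf,v1:inf,v2:0,v3:inf,v4:20,v5:inf
step 2: dist = v0:inf,v1:inf,v2:0,v3:33,v4:20,v5:inf
step 3: dist = v0:inf,v1:inf,v2:0,v3:33,v4:20,v5:inf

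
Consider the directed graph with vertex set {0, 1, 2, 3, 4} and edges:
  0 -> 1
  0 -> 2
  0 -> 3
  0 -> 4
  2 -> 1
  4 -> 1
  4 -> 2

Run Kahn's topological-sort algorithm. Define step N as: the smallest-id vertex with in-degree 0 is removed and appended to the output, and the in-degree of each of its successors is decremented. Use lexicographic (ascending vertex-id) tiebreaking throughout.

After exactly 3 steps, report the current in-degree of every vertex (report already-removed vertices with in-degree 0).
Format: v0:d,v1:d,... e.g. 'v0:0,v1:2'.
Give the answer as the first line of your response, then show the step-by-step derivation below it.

v0:0,v1:1,v2:0,v3:0,v4:0

step 1: output 0; order=[0]; indeg=(0,2,1,0,0)
step 2: output 3; order=[0,3]; indeg=(0,2,1,0,0)
step 3: output 4; order=[0,3,4]; indeg=(0,1,0,0,0)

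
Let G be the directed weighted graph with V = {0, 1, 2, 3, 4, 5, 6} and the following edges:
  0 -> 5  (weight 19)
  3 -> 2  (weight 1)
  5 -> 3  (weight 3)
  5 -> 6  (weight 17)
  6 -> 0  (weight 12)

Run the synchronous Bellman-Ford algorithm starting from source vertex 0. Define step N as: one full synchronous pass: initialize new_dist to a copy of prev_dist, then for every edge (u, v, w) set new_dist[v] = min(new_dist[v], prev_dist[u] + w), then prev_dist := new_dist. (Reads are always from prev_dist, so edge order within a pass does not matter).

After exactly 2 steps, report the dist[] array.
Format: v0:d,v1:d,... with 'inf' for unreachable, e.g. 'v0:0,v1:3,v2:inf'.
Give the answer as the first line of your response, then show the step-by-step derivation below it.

v0:0,v1:inf,v2:inf,v3:22,v4:inf,v5:19,v6:36

step 1: dist = v0:0,v1:inf,v2:inf,v3:inf,v4:inf,v5:19,v6:inf
step 2: dist = v0:0,v1:inf,v2:inf,v3:22,v4:inf,v5:19,v6:36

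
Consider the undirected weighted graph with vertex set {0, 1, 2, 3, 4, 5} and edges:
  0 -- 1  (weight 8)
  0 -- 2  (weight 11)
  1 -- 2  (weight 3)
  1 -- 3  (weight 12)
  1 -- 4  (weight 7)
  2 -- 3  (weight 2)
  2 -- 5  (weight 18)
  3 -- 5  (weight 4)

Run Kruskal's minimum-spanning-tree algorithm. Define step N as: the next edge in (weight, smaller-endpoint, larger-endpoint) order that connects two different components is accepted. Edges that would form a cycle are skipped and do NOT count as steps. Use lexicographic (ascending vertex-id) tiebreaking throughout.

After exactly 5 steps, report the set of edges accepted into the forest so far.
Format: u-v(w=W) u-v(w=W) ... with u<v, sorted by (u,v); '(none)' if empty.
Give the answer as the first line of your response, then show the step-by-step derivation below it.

0-1(w=8) 1-2(w=3) 1-4(w=7) 2-3(w=2) 3-5(w=4)

step 1: add edge 2-3 (w=2); MST = {2-3(w=2)}
step 2: add edge 1-2 (w=3); MST = {1-2(w=3) 2-3(w=2)}
step 3: add edge 3-5 (w=4); MST = {1-2(w=3) 2-3(w=2) 3-5(w=4)}
step 4: add edge 1-4 (w=7); MST = {1-2(w=3) 1-4(w=7) 2-3(w=2) 3-5(w=4)}
step 5: add edge 0-1 (w=8); MST = {0-1(w=8) 1-2(w=3) 1-4(w=7) 2-3(w=2) 3-5(w=4)}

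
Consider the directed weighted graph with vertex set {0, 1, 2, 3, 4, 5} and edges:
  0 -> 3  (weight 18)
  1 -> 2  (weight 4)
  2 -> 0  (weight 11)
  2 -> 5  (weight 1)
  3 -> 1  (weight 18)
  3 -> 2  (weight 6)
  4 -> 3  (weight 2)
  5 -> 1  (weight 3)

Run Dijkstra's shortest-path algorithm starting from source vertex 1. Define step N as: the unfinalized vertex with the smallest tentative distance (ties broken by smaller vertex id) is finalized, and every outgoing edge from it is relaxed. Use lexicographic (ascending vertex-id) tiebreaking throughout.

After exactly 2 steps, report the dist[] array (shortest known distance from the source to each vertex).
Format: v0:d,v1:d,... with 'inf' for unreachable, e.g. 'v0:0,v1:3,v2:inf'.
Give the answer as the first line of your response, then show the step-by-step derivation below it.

v0:15,v1:0,v2:4,v3:inf,v4:inf,v5:5

step 1: dist = v0:inf,v1:0,v2:4,v3:inf,v4:inf,v5:inf
step 2: dist = v0:15,v1:0,v2:4,v3:inf,v4:inf,v5:5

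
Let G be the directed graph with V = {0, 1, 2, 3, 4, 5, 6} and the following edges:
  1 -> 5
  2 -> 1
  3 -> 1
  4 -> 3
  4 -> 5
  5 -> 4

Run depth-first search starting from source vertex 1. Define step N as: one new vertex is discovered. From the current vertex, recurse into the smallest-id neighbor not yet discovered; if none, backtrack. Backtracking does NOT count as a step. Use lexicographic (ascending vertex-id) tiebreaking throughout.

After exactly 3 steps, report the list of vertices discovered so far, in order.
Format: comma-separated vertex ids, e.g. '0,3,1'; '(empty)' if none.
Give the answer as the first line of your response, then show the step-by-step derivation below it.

1,5,4

step 1: discover 1; path=1; order=1
step 2: discover 5; path=1>5; order=1,5
step 3: discover 4; path=1>5>4; order=1,5,4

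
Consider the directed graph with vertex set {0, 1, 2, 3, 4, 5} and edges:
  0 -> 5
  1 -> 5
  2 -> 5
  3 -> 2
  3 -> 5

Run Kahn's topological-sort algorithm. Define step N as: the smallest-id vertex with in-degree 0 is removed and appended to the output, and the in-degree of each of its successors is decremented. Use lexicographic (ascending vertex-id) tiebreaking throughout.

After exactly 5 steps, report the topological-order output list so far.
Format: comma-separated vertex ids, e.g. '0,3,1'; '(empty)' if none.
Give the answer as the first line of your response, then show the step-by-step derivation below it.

0,1,3,2,4

step 1: output 0; order=[0]; indeg=(0,0,1,0,0,3)
step 2: output 1; order=[0,1]; indeg=(0,0,1,0,0,2)
step 3: output 3; order=[0,1,3]; indeg=(0,0,0,0,0,1)
step 4: output 2; order=[0,1,3,2]; indeg=(0,0,0,0,0,0)
step 5: output 4; order=[0,1,3,2,4]; indeg=(0,0,0,0,0,0)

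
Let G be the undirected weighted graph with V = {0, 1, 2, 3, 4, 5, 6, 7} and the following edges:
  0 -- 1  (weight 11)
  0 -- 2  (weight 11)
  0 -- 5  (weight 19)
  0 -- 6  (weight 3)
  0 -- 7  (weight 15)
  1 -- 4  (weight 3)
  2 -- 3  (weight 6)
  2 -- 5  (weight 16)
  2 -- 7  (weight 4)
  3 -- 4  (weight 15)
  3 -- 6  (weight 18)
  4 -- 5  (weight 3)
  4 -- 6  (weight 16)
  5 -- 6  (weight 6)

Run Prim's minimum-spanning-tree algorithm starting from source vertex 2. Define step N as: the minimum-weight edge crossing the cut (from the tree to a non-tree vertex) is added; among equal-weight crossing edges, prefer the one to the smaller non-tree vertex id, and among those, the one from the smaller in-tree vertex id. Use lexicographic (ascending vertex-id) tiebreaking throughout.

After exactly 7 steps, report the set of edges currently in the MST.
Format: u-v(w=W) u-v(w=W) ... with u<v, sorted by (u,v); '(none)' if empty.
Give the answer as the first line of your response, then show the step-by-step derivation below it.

0-2(w=11) 0-6(w=3) 1-4(w=3) 2-3(w=6) 2-7(w=4) 4-5(w=3) 5-6(w=6)

step 1: add edge 2-7 (w=4); MST = {2-7(w=4)}
step 2: add edge 2-3 (w=6); MST = {2-3(w=6) 2-7(w=4)}
step 3: add edge 0-2 (w=11); MST = {0-2(w=11) 2-3(w=6) 2-7(w=4)}
step 4: add edge 0-6 (w=3); MST = {0-2(w=11) 0-6(w=3) 2-3(w=6) 2-7(w=4)}
step 5: add edge 5-6 (w=6); MST = {0-2(w=11) 0-6(w=3) 2-3(w=6) 2-7(w=4) 5-6(w=6)}
step 6: add edge 4-5 (w=3); MST = {0-2(w=11) 0-6(w=3) 2-3(w=6) 2-7(w=4) 4-5(w=3) 5-6(w=6)}
step 7: add edge 1-4 (w=3); MST = {0-2(w=11) 0-6(w=3) 1-4(w=3) 2-3(w=6) 2-7(w=4) 4-5(w=3) 5-6(w=6)}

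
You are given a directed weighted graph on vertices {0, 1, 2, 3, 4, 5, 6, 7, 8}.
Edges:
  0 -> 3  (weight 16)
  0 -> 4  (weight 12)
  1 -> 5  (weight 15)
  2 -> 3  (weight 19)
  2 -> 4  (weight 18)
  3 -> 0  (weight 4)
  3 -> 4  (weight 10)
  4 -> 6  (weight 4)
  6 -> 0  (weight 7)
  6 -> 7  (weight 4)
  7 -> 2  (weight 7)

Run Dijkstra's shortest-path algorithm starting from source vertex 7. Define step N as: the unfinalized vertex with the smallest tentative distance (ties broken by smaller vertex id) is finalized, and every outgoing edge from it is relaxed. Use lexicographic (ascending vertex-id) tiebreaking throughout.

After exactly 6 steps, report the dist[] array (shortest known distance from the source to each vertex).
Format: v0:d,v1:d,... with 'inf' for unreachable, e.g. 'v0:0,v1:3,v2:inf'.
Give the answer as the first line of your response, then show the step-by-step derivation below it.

v0:30,v1:inf,v2:7,v3:26,v4:25,v5:inf,v6:29,v7:0,v8:inf

step 1: dist = v0:inf,v1:inf,v2:7,v3:inf,v4:inf,v5:inf,v6:inf,v7:0,v8:inf
step 2: dist = v0:inf,v1:inf,v2:7,v3:26,v4:25,v5:inf,v6:inf,v7:0,v8:inf
step 3: dist = v0:inf,v1:inf,v2:7,v3:26,v4:25,v5:inf,v6:29,v7:0,v8:inf
step 4: dist = v0:30,v1:inf,v2:7,v3:26,v4:25,v5:inf,v6:29,v7:0,v8:inf
step 5: dist = v0:30,v1:inf,v2:7,v3:26,v4:25,v5:inf,v6:29,v7:0,v8:inf
step 6: dist = v0:30,v1:inf,v2:7,v3:26,v4:25,v5:inf,v6:29,v7:0,v8:inf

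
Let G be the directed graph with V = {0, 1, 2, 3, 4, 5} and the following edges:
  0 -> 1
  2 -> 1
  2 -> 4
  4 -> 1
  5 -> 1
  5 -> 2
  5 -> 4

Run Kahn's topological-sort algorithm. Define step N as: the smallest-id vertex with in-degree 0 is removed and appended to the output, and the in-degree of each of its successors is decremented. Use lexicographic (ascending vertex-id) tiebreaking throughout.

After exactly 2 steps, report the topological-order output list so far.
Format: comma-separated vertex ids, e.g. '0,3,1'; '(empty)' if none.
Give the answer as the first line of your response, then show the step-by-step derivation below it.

0,3

step 1: output 0; order=[0]; indeg=(0,3,1,0,2,0)
step 2: output 3; order=[0,3]; indeg=(0,3,1,0,2,0)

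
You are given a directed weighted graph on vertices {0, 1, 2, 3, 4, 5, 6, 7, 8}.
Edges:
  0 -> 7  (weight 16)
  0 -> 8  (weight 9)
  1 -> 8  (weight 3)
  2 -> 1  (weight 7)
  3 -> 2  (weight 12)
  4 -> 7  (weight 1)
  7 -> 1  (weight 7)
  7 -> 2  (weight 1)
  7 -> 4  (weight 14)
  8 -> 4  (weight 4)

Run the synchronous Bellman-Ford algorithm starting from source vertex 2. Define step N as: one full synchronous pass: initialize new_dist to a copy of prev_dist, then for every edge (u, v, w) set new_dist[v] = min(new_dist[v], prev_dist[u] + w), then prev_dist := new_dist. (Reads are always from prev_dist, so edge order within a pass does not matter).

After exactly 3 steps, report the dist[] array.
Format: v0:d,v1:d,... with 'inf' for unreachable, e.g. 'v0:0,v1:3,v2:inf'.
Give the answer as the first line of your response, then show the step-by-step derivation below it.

v0:inf,v1:7,v2:0,v3:inf,v4:14,v5:inf,v6:inf,v7:inf,v8:10

step 1: dist = v0:inf,v1:7,v2:0,v3:inf,v4:inf,v5:inf,v6:inf,v7:inf,v8:inf
step 2: dist = v0:inf,v1:7,v2:0,v3:inf,v4:inf,v5:inf,v6:inf,v7:inf,v8:10
step 3: dist = v0:inf,v1:7,v2:0,v3:inf,v4:14,v5:inf,v6:inf,v7:inf,v8:10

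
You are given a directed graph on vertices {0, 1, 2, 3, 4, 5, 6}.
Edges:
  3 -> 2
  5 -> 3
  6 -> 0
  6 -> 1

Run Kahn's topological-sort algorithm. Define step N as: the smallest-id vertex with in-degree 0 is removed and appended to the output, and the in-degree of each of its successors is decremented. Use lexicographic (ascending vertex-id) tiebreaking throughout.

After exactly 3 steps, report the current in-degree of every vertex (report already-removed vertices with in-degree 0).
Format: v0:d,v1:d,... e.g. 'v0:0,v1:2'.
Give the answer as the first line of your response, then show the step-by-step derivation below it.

v0:1,v1:1,v2:0,v3:0,v4:0,v5:0,v6:0

step 1: output 4; order=[4]; indeg=(1,1,1,1,0,0,0)
step 2: output 5; order=[4,5]; indeg=(1,1,1,0,0,0,0)
step 3: output 3; order=[4,5,3]; indeg=(1,1,0,0,0,0,0)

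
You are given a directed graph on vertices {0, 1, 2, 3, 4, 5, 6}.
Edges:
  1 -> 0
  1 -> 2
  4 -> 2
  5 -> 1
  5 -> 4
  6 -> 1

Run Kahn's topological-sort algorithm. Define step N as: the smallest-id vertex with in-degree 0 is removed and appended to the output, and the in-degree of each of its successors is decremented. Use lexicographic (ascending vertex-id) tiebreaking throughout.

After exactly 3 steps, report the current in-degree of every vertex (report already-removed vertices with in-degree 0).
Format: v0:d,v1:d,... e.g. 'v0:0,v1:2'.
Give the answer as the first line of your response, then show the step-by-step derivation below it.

v0:1,v1:1,v2:1,v3:0,v4:0,v5:0,v6:0

step 1: output 3; order=[3]; indeg=(1,2,2,0,1,0,0)
step 2: output 5; order=[3,5]; indeg=(1,1,2,0,0,0,0)
step 3: output 4; order=[3,5,4]; indeg=(1,1,1,0,0,0,0)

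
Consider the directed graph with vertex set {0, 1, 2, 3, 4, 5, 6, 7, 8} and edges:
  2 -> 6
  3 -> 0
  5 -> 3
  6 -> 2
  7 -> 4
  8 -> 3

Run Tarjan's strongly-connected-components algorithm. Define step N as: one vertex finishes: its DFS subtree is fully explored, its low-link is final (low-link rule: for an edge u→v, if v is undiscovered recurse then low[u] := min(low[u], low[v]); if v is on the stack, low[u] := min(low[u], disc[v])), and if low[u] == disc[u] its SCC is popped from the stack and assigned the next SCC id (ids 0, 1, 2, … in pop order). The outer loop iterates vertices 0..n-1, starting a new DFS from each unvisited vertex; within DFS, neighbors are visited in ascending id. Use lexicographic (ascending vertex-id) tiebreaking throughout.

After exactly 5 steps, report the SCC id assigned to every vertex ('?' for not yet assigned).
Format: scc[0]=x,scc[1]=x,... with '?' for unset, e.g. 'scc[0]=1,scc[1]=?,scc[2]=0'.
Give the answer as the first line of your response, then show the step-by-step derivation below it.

scc[0]=0,scc[1]=1,scc[2]=2,scc[3]=3,scc[4]=?,scc[5]=?,scc[6]=2,scc[7]=?,scc[8]=?

step 1: low=(low[0]=0,low[1]=?,low[2]=?,low[3]=?,low[4]=?,low[5]=?,low[6]=?,low[7]=?,low[8]=?); scc=(scc[0]=0,scc[1]=?,scc[2]=?,scc[3]=?,scc[4]=?,scc[5]=?,scc[6]=?,scc[7]=?,scc[8]=?)
step 2: low=(low[0]=0,low[1]=1,low[2]=?,low[3]=?,low[4]=?,low[5]=?,low[6]=?,low[7]=?,low[8]=?); scc=(scc[0]=0,scc[1]=1,scc[2]=?,scc[3]=?,scc[4]=?,scc[5]=?,scc[6]=?,scc[7]=?,scc[8]=?)
step 3: low=(low[0]=0,low[1]=1,low[2]=2,low[3]=?,low[4]=?,low[5]=?,low[6]=2,low[7]=?,low[8]=?); scc=(scc[0]=0,scc[1]=1,scc[2]=?,scc[3]=?,scc[4]=?,scc[5]=?,scc[6]=?,scc[7]=?,scc[8]=?)
step 4: low=(low[0]=0,low[1]=1,low[2]=2,low[3]=?,low[4]=?,low[5]=?,low[6]=2,low[7]=?,low[8]=?); scc=(scc[0]=0,scc[1]=1,scc[2]=2,scc[3]=?,scc[4]=?,scc[5]=?,scc[6]=2,scc[7]=?,scc[8]=?)
step 5: low=(low[0]=0,low[1]=1,low[2]=2,low[3]=4,low[4]=?,low[5]=?,low[6]=2,low[7]=?,low[8]=?); scc=(scc[0]=0,scc[1]=1,scc[2]=2,scc[3]=3,scc[4]=?,scc[5]=?,scc[6]=2,scc[7]=?,scc[8]=?)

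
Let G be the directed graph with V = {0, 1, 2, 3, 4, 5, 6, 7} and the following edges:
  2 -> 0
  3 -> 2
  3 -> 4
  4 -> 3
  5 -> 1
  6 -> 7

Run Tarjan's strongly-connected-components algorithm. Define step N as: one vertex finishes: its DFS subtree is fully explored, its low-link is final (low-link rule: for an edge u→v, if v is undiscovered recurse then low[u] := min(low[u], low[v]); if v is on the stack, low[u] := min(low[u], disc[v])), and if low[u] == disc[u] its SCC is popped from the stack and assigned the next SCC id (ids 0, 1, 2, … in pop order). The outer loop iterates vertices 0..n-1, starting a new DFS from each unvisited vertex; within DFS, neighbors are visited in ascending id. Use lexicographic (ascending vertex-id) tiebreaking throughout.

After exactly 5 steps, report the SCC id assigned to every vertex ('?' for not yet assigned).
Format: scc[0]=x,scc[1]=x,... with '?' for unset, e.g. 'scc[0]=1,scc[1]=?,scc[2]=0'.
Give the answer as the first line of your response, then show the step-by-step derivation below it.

scc[0]=0,scc[1]=1,scc[2]=2,scc[3]=3,scc[4]=3,scc[5]=?,scc[6]=?,scc[7]=?

step 1: low=(low[0]=0,low[1]=?,low[2]=?,low[3]=?,low[4]=?,low[5]=?,low[6]=?,low[7]=?); scc=(scc[0]=0,scc[1]=?,scc[2]=?,scc[3]=?,scc[4]=?,scc[5]=?,scc[6]=?,scc[7]=?)
step 2: low=(low[0]=0,low[1]=1,low[2]=?,low[3]=?,low[4]=?,low[5]=?,low[6]=?,low[7]=?); scc=(scc[0]=0,scc[1]=1,scc[2]=?,scc[3]=?,scc[4]=?,scc[5]=?,scc[6]=?,scc[7]=?)
step 3: low=(low[0]=0,low[1]=1,low[2]=2,low[3]=?,low[4]=?,low[5]=?,low[6]=?,low[7]=?); scc=(scc[0]=0,scc[1]=1,scc[2]=2,scc[3]=?,scc[4]=?,scc[5]=?,scc[6]=?,scc[7]=?)
step 4: low=(low[0]=0,low[1]=1,low[2]=2,low[3]=3,low[4]=3,low[5]=?,low[6]=?,low[7]=?); scc=(scc[0]=0,scc[1]=1,scc[2]=2,scc[3]=?,scc[4]=?,scc[5]=?,scc[6]=?,scc[7]=?)
step 5: low=(low[0]=0,low[1]=1,low[2]=2,low[3]=3,low[4]=3,low[5]=?,low[6]=?,low[7]=?); scc=(scc[0]=0,scc[1]=1,scc[2]=2,scc[3]=3,scc[4]=3,scc[5]=?,scc[6]=?,scc[7]=?)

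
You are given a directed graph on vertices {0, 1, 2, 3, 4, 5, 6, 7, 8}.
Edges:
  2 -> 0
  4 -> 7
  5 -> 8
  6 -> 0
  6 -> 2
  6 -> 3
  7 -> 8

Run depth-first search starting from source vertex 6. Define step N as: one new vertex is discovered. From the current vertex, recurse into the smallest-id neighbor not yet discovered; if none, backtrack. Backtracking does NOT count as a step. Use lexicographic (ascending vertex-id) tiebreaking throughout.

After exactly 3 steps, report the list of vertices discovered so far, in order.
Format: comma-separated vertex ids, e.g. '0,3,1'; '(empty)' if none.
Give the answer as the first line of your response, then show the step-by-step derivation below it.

6,0,2

step 1: discover 6; path=6; order=6
step 2: discover 0; path=6>0; order=6,0
step 3: discover 2; path=6>2; order=6,0,2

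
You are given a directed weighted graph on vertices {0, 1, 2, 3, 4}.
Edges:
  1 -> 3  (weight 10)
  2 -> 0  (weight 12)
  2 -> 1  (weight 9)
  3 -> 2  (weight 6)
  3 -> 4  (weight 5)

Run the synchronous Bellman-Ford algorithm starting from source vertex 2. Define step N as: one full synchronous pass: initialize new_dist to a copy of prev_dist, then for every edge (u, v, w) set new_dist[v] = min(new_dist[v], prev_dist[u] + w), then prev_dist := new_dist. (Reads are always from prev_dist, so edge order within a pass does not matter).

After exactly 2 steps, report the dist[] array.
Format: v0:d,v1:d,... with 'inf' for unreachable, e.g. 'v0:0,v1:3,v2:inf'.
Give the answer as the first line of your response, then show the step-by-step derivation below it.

v0:12,v1:9,v2:0,v3:19,v4:inf

step 1: dist = v0:12,v1:9,v2:0,v3:inf,v4:inf
step 2: dist = v0:12,v1:9,v2:0,v3:19,v4:inf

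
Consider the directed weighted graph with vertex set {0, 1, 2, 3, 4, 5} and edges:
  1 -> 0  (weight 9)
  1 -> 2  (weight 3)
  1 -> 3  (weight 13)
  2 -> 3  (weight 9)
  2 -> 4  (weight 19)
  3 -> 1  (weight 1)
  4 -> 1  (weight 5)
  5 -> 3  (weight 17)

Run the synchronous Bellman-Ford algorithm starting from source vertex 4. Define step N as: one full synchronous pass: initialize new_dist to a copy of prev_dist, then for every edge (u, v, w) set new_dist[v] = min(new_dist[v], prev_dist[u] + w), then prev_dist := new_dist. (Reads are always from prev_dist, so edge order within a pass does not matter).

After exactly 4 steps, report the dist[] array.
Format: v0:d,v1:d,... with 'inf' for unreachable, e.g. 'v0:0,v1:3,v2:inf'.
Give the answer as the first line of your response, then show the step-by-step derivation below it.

v0:14,v1:5,v2:8,v3:17,v4:0,v5:inf

step 1: dist = v0:inf,v1:5,v2:inf,v3:inf,v4:0,v5:inf
step 2: dist = v0:14,v1:5,v2:8,v3:18,v4:0,v5:inf
step 3: dist = v0:14,v1:5,v2:8,v3:17,v4:0,v5:inf
step 4: dist = v0:14,v1:5,v2:8,v3:17,v4:0,v5:inf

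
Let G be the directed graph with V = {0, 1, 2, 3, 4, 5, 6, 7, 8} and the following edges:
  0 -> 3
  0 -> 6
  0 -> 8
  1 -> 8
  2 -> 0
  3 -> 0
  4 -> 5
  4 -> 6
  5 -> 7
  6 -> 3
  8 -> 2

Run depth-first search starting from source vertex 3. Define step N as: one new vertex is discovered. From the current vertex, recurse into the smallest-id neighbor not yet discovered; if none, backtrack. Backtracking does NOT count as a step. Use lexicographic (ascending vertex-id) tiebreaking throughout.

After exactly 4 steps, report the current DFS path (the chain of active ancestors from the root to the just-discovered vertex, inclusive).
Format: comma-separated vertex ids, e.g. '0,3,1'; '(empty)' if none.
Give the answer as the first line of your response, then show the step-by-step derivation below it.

3,0,8

step 1: discover 3; path=3; order=3
step 2: discover 0; path=3>0; order=3,0
step 3: discover 6; path=3>0>6; order=3,0,6
step 4: discover 8; path=3>0>8; order=3,0,6,8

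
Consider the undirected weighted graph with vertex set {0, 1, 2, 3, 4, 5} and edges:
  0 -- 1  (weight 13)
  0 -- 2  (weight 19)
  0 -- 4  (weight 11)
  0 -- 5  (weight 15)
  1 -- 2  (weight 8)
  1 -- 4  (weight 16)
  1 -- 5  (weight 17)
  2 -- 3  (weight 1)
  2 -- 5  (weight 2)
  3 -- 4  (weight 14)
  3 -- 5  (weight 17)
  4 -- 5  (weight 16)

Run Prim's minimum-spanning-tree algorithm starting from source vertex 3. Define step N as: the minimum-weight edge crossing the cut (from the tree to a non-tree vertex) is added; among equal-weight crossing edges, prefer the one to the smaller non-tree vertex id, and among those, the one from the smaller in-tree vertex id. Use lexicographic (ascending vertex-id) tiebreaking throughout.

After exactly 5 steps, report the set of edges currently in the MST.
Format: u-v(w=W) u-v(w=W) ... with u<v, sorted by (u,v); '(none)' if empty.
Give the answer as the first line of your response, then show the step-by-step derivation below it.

0-1(w=13) 0-4(w=11) 1-2(w=8) 2-3(w=1) 2-5(w=2)

step 1: add edge 2-3 (w=1); MST = {2-3(w=1)}
step 2: add edge 2-5 (w=2); MST = {2-3(w=1) 2-5(w=2)}
step 3: add edge 1-2 (w=8); MST = {1-2(w=8) 2-3(w=1) 2-5(w=2)}
step 4: add edge 0-1 (w=13); MST = {0-1(w=13) 1-2(w=8) 2-3(w=1) 2-5(w=2)}
step 5: add edge 0-4 (w=11); MST = {0-1(w=13) 0-4(w=11) 1-2(w=8) 2-3(w=1) 2-5(w=2)}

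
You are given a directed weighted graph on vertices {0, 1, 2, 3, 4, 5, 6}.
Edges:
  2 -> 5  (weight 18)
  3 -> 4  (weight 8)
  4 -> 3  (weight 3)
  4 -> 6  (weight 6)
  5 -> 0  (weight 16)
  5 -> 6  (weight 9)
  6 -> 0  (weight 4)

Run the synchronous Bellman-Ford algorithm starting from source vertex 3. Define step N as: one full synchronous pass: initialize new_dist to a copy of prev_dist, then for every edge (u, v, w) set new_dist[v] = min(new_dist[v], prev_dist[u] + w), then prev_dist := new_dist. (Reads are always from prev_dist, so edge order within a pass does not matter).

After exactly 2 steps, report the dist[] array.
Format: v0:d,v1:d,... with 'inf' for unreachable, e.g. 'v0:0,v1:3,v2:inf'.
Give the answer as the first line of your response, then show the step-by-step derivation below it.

v0:inf,v1:inf,v2:inf,v3:0,v4:8,v5:inf,v6:14

step 1: dist = v0:inf,v1:inf,v2:inf,v3:0,v4:8,v5:inf,v6:inf
step 2: dist = v0:inf,v1:inf,v2:inf,v3:0,v4:8,v5:inf,v6:14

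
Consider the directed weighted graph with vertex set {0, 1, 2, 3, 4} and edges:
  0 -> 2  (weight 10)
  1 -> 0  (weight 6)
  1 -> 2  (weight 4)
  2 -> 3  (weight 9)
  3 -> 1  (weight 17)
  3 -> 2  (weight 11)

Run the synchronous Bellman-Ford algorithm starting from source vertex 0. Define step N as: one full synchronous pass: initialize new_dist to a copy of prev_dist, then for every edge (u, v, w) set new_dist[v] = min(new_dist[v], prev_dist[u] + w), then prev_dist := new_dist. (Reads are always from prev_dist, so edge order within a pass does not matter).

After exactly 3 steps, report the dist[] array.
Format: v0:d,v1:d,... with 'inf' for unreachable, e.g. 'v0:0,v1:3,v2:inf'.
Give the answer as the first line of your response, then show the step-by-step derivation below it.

v0:0,v1:36,v2:10,v3:19,v4:inf

step 1: dist = v0:0,v1:inf,v2:10,v3:inf,v4:inf
step 2: dist = v0:0,v1:inf,v2:10,v3:19,v4:inf
step 3: dist = v0:0,v1:36,v2:10,v3:19,v4:inf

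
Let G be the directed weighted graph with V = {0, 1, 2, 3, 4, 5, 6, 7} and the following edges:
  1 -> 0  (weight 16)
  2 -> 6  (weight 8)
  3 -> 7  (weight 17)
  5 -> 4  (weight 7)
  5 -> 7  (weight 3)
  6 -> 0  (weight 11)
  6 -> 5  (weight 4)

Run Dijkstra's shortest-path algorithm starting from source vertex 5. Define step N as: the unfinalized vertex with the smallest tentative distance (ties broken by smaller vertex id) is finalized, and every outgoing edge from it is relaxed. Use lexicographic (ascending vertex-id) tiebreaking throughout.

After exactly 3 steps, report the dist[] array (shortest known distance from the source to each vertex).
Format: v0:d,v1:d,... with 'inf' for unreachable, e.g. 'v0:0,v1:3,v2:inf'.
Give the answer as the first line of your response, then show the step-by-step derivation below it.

v0:inf,v1:inf,v2:inf,v3:inf,v4:7,v5:0,v6:inf,v7:3

step 1: dist = v0:inf,v1:inf,v2:inf,v3:inf,v4:7,v5:0,v6:inf,v7:3
step 2: dist = v0:inf,v1:inf,v2:inf,v3:inf,v4:7,v5:0,v6:inf,v7:3
step 3: dist = v0:inf,v1:inf,v2:inf,v3:inf,v4:7,v5:0,v6:inf,v7:3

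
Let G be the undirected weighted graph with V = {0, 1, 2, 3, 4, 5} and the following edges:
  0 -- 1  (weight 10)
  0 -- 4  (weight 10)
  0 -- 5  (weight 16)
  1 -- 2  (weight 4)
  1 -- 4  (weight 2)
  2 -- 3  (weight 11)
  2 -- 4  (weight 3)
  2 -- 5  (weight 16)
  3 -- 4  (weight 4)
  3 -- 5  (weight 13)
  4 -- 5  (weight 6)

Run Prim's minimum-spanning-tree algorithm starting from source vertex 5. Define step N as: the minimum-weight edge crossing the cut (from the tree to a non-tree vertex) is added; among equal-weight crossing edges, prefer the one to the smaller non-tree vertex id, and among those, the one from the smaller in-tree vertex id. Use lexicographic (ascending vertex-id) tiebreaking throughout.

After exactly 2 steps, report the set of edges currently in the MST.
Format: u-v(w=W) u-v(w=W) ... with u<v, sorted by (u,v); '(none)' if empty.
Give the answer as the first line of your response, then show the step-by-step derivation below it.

1-4(w=2) 4-5(w=6)

step 1: add edge 4-5 (w=6); MST = {4-5(w=6)}
step 2: add edge 1-4 (w=2); MST = {1-4(w=2) 4-5(w=6)}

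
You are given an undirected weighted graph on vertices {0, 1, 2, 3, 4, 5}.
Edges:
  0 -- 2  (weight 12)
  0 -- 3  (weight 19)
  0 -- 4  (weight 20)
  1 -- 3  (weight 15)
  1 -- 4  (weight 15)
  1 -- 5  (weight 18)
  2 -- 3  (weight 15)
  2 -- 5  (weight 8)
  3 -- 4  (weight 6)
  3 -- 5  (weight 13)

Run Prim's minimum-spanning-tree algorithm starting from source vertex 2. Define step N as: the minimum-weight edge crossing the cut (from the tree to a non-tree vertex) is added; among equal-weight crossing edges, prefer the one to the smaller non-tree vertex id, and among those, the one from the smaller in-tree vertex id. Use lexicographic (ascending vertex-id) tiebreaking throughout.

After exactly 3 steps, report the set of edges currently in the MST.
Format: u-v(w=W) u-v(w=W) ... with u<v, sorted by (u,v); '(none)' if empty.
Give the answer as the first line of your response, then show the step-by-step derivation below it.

0-2(w=12) 2-5(w=8) 3-5(w=13)

step 1: add edge 2-5 (w=8); MST = {2-5(w=8)}
step 2: add edge 0-2 (w=12); MST = {0-2(w=12) 2-5(w=8)}
step 3: add edge 3-5 (w=13); MST = {0-2(w=12) 2-5(w=8) 3-5(w=13)}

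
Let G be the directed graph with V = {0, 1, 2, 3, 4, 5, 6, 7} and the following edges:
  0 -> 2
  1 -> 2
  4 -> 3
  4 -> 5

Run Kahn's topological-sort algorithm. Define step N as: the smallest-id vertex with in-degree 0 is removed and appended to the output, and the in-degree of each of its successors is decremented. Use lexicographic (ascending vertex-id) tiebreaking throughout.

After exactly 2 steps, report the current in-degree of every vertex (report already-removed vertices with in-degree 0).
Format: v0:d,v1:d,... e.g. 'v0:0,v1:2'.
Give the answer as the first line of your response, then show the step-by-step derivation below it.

v0:0,v1:0,v2:0,v3:1,v4:0,v5:1,v6:0,v7:0

step 1: output 0; order=[0]; indeg=(0,0,1,1,0,1,0,0)
step 2: output 1; order=[0,1]; indeg=(0,0,0,1,0,1,0,0)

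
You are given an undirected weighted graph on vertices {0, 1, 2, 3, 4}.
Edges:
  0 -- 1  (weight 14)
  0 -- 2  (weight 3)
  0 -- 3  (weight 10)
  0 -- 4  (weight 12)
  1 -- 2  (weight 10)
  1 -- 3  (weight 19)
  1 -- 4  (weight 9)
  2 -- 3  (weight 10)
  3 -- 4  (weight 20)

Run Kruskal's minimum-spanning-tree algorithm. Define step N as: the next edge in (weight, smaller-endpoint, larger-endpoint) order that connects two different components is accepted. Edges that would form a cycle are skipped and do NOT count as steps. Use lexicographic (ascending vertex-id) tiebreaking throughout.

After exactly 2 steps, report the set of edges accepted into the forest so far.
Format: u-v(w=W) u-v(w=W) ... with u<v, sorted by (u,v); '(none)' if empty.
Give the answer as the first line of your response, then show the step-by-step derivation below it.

0-2(w=3) 1-4(w=9)

step 1: add edge 0-2 (w=3); MST = {0-2(w=3)}
step 2: add edge 1-4 (w=9); MST = {0-2(w=3) 1-4(w=9)}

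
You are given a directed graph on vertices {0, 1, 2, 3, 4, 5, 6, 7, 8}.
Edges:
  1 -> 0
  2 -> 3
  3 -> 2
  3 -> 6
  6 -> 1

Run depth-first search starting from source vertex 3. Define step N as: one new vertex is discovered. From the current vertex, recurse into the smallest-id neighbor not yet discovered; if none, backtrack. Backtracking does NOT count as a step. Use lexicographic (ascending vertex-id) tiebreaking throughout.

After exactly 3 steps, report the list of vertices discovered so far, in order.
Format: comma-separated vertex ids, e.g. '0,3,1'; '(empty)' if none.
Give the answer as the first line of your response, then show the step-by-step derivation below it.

3,2,6

step 1: discover 3; path=3; order=3
step 2: discover 2; path=3>2; order=3,2
step 3: discover 6; path=3>6; order=3,2,6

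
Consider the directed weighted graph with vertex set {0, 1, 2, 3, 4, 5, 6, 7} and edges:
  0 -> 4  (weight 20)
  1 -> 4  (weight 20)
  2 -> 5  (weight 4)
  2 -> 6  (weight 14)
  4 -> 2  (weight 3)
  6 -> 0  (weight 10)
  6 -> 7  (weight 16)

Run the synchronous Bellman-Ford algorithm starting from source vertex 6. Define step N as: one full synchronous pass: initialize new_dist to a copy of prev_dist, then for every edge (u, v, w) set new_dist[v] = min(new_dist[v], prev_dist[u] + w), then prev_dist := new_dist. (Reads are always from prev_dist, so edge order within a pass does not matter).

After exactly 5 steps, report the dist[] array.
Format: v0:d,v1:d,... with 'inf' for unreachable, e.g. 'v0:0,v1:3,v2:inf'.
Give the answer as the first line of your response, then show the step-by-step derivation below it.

v0:10,v1:inf,v2:33,v3:inf,v4:30,v5:37,v6:0,v7:16

step 1: dist = v0:10,v1:inf,v2:inf,v3:inf,v4:inf,v5:inf,v6:0,v7:16
step 2: dist = v0:10,v1:inf,v2:inf,v3:inf,v4:30,v5:inf,v6:0,v7:16
step 3: dist = v0:10,v1:inf,v2:33,v3:inf,v4:30,v5:inf,v6:0,v7:16
step 4: dist = v0:10,v1:inf,v2:33,v3:inf,v4:30,v5:37,v6:0,v7:16
step 5: dist = v0:10,v1:inf,v2:33,v3:inf,v4:30,v5:37,v6:0,v7:16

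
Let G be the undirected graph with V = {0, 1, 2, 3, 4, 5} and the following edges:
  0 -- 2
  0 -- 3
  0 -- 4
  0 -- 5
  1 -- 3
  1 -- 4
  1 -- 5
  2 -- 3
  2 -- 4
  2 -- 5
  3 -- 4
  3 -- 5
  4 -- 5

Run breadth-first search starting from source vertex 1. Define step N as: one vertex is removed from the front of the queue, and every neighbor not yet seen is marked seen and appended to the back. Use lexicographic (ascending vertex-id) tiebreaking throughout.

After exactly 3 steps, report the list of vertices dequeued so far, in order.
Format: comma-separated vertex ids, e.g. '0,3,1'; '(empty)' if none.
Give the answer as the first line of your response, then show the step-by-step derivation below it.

1,3,4

step 1: dequeue 1; queue=[3,4,5]; order=1
step 2: dequeue 3; queue=[4,5,0,2]; order=1,3
step 3: dequeue 4; queue=[5,0,2]; order=1,3,4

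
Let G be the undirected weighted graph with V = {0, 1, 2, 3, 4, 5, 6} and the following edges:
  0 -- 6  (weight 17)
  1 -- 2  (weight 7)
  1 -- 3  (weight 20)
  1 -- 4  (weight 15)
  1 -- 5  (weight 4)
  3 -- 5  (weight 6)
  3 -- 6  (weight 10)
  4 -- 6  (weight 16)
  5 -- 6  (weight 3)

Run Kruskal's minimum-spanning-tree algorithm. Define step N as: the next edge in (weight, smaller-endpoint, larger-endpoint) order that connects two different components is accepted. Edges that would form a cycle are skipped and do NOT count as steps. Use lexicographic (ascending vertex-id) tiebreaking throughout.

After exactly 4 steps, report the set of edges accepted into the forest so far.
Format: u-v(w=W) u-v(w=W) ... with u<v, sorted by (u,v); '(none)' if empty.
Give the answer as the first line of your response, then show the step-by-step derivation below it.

1-2(w=7) 1-5(w=4) 3-5(w=6) 5-6(w=3)

step 1: add edge 5-6 (w=3); MST = {5-6(w=3)}
step 2: add edge 1-5 (w=4); MST = {1-5(w=4) 5-6(w=3)}
step 3: add edge 3-5 (w=6); MST = {1-5(w=4) 3-5(w=6) 5-6(w=3)}
step 4: add edge 1-2 (w=7); MST = {1-2(w=7) 1-5(w=4) 3-5(w=6) 5-6(w=3)}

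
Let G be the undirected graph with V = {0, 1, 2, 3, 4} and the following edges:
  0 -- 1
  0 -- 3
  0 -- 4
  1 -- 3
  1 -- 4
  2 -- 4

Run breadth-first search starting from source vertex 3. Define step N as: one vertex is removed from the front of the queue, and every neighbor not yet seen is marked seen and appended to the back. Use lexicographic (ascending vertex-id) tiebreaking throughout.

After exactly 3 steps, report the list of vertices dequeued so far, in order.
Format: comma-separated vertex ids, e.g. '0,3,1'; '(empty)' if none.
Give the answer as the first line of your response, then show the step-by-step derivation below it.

3,0,1

step 1: dequeue 3; queue=[0,1]; order=3
step 2: dequeue 0; queue=[1,4]; order=3,0
step 3: dequeue 1; queue=[4]; order=3,0,1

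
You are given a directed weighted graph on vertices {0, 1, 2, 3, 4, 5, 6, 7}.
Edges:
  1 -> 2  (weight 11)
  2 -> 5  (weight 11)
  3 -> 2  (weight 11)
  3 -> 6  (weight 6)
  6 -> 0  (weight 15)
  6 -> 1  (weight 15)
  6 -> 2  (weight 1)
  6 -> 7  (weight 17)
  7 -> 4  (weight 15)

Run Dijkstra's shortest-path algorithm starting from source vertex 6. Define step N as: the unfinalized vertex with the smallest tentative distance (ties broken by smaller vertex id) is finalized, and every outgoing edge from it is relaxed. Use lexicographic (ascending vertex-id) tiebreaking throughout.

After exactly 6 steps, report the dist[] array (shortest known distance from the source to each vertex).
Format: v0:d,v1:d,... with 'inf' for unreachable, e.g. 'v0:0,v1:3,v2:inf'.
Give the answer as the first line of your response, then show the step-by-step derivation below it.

v0:15,v1:15,v2:1,v3:inf,v4:32,v5:12,v6:0,v7:17

step 1: dist = v0:15,v1:15,v2:1,v3:inf,v4:inf,v5:inf,v6:0,v7:17
step 2: dist = v0:15,v1:15,v2:1,v3:inf,v4:inf,v5:12,v6:0,v7:17
step 3: dist = v0:15,v1:15,v2:1,v3:inf,v4:inf,v5:12,v6:0,v7:17
step 4: dist = v0:15,v1:15,v2:1,v3:inf,v4:inf,v5:12,v6:0,v7:17
step 5: dist = v0:15,v1:15,v2:1,v3:inf,v4:inf,v5:12,v6:0,v7:17
step 6: dist = v0:15,v1:15,v2:1,v3:inf,v4:32,v5:12,v6:0,v7:17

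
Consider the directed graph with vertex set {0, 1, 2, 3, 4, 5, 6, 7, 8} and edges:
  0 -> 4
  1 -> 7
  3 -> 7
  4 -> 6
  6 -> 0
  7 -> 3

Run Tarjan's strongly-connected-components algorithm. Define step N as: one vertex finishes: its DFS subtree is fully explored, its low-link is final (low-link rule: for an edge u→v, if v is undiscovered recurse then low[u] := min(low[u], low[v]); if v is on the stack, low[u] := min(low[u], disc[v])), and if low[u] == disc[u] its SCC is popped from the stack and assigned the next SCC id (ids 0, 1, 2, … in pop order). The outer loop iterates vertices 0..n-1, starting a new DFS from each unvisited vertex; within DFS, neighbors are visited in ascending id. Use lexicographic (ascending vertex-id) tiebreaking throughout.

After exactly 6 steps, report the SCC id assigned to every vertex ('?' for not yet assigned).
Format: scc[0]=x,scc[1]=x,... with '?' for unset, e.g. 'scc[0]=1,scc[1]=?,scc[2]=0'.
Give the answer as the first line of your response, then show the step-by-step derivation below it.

scc[0]=0,scc[1]=2,scc[2]=?,scc[3]=1,scc[4]=0,scc[5]=?,scc[6]=0,scc[7]=1,scc[8]=?

step 1: low=(low[0]=0,low[1]=?,low[2]=?,low[3]=?,low[4]=1,low[5]=?,low[6]=0,low[7]=?,low[8]=?); scc=(scc[0]=?,scc[1]=?,scc[2]=?,scc[3]=?,scc[4]=?,scc[5]=?,scc[6]=?,scc[7]=?,scc[8]=?)
step 2: low=(low[0]=0,low[1]=?,low[2]=?,low[3]=?,low[4]=0,low[5]=?,low[6]=0,low[7]=?,low[8]=?); scc=(scc[0]=?,scc[1]=?,scc[2]=?,scc[3]=?,scc[4]=?,scc[5]=?,scc[6]=?,scc[7]=?,scc[8]=?)
step 3: low=(low[0]=0,low[1]=?,low[2]=?,low[3]=?,low[4]=0,low[5]=?,low[6]=0,low[7]=?,low[8]=?); scc=(scc[0]=0,scc[1]=?,scc[2]=?,scc[3]=?,scc[4]=0,scc[5]=?,scc[6]=0,scc[7]=?,scc[8]=?)
step 4: low=(low[0]=0,low[1]=3,low[2]=?,low[3]=4,low[4]=0,low[5]=?,low[6]=0,low[7]=4,low[8]=?); scc=(scc[0]=0,scc[1]=?,scc[2]=?,scc[3]=?,scc[4]=0,scc[5]=?,scc[6]=0,scc[7]=?,scc[8]=?)
step 5: low=(low[0]=0,low[1]=3,low[2]=?,low[3]=4,low[4]=0,low[5]=?,low[6]=0,low[7]=4,low[8]=?); scc=(scc[0]=0,scc[1]=?,scc[2]=?,scc[3]=1,scc[4]=0,scc[5]=?,scc[6]=0,scc[7]=1,scc[8]=?)
step 6: low=(low[0]=0,low[1]=3,low[2]=?,low[3]=4,low[4]=0,low[5]=?,low[6]=0,low[7]=4,low[8]=?); scc=(scc[0]=0,scc[1]=2,scc[2]=?,scc[3]=1,scc[4]=0,scc[5]=?,scc[6]=0,scc[7]=1,scc[8]=?)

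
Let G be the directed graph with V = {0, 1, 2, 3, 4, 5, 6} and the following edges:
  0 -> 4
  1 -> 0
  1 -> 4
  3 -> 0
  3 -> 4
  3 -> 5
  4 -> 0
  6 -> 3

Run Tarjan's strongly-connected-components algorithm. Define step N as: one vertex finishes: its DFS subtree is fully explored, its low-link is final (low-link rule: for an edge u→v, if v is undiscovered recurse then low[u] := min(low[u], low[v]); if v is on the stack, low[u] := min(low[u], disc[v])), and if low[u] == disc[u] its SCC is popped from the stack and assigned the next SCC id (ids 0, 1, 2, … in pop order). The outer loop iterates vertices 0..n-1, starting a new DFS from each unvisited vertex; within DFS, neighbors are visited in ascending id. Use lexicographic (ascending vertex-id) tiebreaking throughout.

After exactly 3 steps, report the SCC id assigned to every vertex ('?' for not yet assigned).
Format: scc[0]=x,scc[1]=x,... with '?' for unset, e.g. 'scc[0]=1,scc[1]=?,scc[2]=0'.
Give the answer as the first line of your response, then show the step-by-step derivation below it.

scc[0]=0,scc[1]=1,scc[2]=?,scc[3]=?,scc[4]=0,scc[5]=?,scc[6]=?

step 1: low=(low[0]=0,low[1]=?,low[2]=?,low[3]=?,low[4]=0,low[5]=?,low[6]=?); scc=(scc[0]=?,scc[1]=?,scc[2]=?,scc[3]=?,scc[4]=?,scc[5]=?,scc[6]=?)
step 2: low=(low[0]=0,low[1]=?,low[2]=?,low[3]=?,low[4]=0,low[5]=?,low[6]=?); scc=(scc[0]=0,scc[1]=?,scc[2]=?,scc[3]=?,scc[4]=0,scc[5]=?,scc[6]=?)
step 3: low=(low[0]=0,low[1]=2,low[2]=?,low[3]=?,low[4]=0,low[5]=?,low[6]=?); scc=(scc[0]=0,scc[1]=1,scc[2]=?,scc[3]=?,scc[4]=0,scc[5]=?,scc[6]=?)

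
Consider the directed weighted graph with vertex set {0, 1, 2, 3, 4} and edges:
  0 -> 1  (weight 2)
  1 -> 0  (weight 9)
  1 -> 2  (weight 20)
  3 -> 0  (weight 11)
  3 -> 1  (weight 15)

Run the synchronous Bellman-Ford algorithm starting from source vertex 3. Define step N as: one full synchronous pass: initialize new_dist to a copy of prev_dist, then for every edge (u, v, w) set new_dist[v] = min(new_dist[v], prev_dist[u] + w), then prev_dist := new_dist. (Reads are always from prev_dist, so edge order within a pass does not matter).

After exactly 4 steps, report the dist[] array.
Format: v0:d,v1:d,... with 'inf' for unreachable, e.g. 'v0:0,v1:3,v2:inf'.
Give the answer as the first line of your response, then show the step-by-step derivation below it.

v0:11,v1:13,v2:33,v3:0,v4:inf

step 1: dist = v0:11,v1:15,v2:inf,v3:0,v4:inf
step 2: dist = v0:11,v1:13,v2:35,v3:0,v4:inf
step 3: dist = v0:11,v1:13,v2:33,v3:0,v4:inf
step 4: dist = v0:11,v1:13,v2:33,v3:0,v4:inf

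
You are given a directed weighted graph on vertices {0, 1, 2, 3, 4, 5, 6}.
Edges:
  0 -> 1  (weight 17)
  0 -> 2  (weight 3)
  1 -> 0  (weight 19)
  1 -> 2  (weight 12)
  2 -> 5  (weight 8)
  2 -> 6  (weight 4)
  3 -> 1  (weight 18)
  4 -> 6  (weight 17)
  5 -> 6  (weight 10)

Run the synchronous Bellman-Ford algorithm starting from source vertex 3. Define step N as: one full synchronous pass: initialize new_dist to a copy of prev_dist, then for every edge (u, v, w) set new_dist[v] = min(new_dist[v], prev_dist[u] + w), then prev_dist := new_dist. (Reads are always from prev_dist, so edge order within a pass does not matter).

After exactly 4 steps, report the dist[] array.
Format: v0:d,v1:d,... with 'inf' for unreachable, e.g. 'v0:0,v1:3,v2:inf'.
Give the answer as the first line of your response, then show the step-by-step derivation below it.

v0:37,v1:18,v2:30,v3:0,v4:inf,v5:38,v6:34

step 1: dist = v0:inf,v1:18,v2:inf,v3:0,v4:inf,v5:inf,v6:inf
step 2: dist = v0:37,v1:18,v2:30,v3:0,v4:inf,v5:inf,v6:inf
step 3: dist = v0:37,v1:18,v2:30,v3:0,v4:inf,v5:38,v6:34
step 4: dist = v0:37,v1:18,v2:30,v3:0,v4:inf,v5:38,v6:34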